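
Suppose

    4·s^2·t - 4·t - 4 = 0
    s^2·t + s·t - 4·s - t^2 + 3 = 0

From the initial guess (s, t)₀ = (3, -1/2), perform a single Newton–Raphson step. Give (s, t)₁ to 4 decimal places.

(0.2857, -0.8929)

At (3, -1/2): F = (-20.0000, -15.2500).
Jacobian J = [[8·s·t, 4·s^2 - 4], [2·s·t + t - 4, s^2 + s - 2·t]].
At the point, J = [[-12.0000, 32.0000], [-7.5000, 13.0000]] (det J = 84.0000).
Solving J·Δ = −F gives Δ = (-2.7143, -0.3929).
Then the next iterate is (s, t)₁ = (0.2857, -0.8929).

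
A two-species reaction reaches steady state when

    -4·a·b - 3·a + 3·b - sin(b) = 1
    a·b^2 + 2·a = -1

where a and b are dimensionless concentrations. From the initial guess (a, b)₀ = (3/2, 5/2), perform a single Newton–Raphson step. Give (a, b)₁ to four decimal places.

(0.5854, 1.7227)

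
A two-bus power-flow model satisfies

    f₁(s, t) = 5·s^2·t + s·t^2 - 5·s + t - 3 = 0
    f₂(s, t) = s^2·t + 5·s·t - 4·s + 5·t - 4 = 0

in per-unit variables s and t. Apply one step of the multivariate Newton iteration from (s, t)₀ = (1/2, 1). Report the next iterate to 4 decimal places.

(22.1000, -4.8000)

At (1/2, 1): F = (-2.7500, 1.7500).
Jacobian J = [[10·s·t + t^2 - 5, 5·s^2 + 2·s·t + 1], [2·s·t + 5·t - 4, s^2 + 5·s + 5]].
At the point, J = [[1.0000, 3.2500], [2.0000, 7.7500]] (det J = 1.2500).
Solving J·Δ = −F gives Δ = (21.6000, -5.8000).
Then the next iterate is (s, t)₁ = (22.1000, -4.8000).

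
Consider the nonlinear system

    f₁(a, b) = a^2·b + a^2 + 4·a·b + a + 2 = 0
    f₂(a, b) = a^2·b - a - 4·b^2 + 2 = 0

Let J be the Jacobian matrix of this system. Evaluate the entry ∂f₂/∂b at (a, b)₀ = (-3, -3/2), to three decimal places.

∂f₂/∂b = a^2 - 8·b.
At (-3, -3/2) this is 21.000.

21.000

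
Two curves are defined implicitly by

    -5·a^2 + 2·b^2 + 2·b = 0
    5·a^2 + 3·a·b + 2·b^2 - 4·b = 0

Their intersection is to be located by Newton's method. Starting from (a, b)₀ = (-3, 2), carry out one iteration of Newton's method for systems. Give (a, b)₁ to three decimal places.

(-1.833, 1.800)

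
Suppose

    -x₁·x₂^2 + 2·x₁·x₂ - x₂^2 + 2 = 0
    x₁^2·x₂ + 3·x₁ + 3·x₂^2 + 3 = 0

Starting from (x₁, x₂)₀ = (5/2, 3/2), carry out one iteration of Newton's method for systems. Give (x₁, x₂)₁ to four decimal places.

At (5/2, 3/2): F = (1.6250, 26.6250).
Jacobian J = [[-x₂^2 + 2·x₂, -2·x₁·x₂ + 2·x₁ - 2·x₂], [2·x₁·x₂ + 3, x₁^2 + 6·x₂]].
At the point, J = [[0.7500, -5.5000], [10.5000, 15.2500]] (det J = 69.1875).
Solving J·Δ = −F gives Δ = (-2.4747, -0.0420).
Then the next iterate is (x₁, x₂)₁ = (0.0253, 1.4580).

(0.0253, 1.4580)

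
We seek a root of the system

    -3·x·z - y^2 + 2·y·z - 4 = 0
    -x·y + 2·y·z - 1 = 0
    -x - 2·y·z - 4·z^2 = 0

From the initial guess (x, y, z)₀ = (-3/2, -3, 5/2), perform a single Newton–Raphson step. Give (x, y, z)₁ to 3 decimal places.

(-0.944, -1.270, 1.235)

At (-3/2, -3, 5/2): F = (-16.750, -20.500, -8.500).
Jacobian J = [[-3·z, -2·y + 2·z, -3·x + 2·y], [-y, -x + 2·z, 2·y], [-1, -2·z, -2·y - 8·z]].
At the point, J = [[-7.500, 11.000, -1.500], [3.000, 6.500, -6.000], [-1.000, -5.000, -14.000]] (det J = 1448.250).
Solving J·Δ = −F gives Δ = (0.556, 1.730, -1.265).
Then the next iterate is (x, y, z)₁ = (-0.944, -1.270, 1.235).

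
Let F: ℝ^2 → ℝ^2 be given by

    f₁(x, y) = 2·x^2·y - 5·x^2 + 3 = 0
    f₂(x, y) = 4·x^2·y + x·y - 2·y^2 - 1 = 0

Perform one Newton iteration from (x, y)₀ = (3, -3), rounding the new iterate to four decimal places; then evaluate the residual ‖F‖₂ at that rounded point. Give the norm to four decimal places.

48.6207

At (3, -3): F = (-96.0000, -136.0000).
Jacobian J = [[4·x·y - 10·x, 2·x^2], [8·x·y + y, 4·x^2 + x - 4·y]].
At the point, J = [[-66.0000, 18.0000], [-75.0000, 51.0000]] (det J = -2016.0000).
Solving J·Δ = −F gives Δ = (-1.2143, 0.8810).
Then the next iterate is (x, y)₁ = (1.7857, -2.1190).
Re-evaluating at (1.7857, -2.1190): F = (-26.457437, -40.791849), so ‖F‖₂ = 48.6207.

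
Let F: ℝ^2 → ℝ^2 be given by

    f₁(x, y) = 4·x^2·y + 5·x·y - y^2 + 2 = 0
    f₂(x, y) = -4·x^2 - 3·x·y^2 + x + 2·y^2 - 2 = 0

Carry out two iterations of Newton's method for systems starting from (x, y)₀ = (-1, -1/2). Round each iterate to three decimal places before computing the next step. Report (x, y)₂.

At (-1, -1/2): F = (2.250, -5.750).
Jacobian J = [[8·x·y + 5·y, 4·x^2 + 5·x - 2·y], [-8·x - 3·y^2 + 1, -6·x·y + 4·y]].
At the point, J = [[1.500, 0.000], [8.250, -5.000]] (det J = -7.500).
Solving J·Δ = −F gives Δ = (-1.500, -3.625).
Then the next iterate is (x, y)₁ = (-2.500, -4.125).
Round to (-2.500, -4.125) and repeat: F = (-66.57812, 132.14844), J = [[61.875, 20.750], [-30.04688, -78.375]].
Δ = (0.586, 1.461), so (x, y)₂ = (-1.914, -2.664).

(-1.914, -2.664)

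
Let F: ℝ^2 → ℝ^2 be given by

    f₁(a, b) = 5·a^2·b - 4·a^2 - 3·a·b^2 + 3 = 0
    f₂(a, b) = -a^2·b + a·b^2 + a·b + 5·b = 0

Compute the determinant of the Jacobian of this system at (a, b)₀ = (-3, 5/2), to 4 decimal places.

-603.0000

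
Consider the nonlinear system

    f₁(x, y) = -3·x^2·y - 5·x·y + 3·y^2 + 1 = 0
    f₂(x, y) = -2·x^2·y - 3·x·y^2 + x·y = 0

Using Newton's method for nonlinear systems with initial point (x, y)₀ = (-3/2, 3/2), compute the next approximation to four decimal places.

(-8.0889, 4.6444)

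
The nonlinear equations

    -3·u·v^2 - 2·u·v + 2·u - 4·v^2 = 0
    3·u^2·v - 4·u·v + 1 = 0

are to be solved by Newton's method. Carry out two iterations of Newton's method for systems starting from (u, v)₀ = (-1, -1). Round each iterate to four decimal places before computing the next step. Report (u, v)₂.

At (-1, -1): F = (-5.0000, -6.0000).
Jacobian J = [[-3·v^2 - 2·v + 2, -6·u·v - 2·u - 8·v], [6·u·v - 4·v, 3·u^2 - 4·u]].
At the point, J = [[1.0000, 4.0000], [10.0000, 7.0000]] (det J = -33.0000).
Solving J·Δ = −F gives Δ = (-0.3333, 1.3333).
Then the next iterate is (u, v)₁ = (-1.3333, 0.3333).
Round to (-1.3333, 0.3333) and repeat: F = (-1.777833, 4.555067), J = [[1.000133, 2.666533], [-3.999533, 10.666267]].
Δ = (1.4583, 0.1198), so (u, v)₂ = (0.1250, 0.4531).

(0.1250, 0.4531)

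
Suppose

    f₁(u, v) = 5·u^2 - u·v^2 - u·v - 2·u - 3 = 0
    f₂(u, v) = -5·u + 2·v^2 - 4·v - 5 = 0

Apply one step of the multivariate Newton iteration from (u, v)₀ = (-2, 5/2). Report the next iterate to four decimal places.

(-0.8675, 2.1938)

At (-2, 5/2): F = (38.5000, 7.5000).
Jacobian J = [[10·u - v^2 - v - 2, -2·u·v - u], [-5, 4·v - 4]].
At the point, J = [[-30.7500, 12.0000], [-5.0000, 6.0000]] (det J = -124.5000).
Solving J·Δ = −F gives Δ = (1.1325, -0.3062).
Then the next iterate is (u, v)₁ = (-0.8675, 2.1938).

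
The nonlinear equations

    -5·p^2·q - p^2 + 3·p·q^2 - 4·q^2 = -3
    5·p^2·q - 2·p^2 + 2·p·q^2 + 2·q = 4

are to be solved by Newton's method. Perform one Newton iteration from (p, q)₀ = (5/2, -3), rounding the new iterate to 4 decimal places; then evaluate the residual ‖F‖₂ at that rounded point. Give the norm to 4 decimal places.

37.5794

At (5/2, -3): F = (122.0000, -71.2500).
Jacobian J = [[-10·p·q - 2·p + 3·q^2, -5·p^2 + 6·p·q - 8·q], [10·p·q - 4·p + 2·q^2, 5·p^2 + 4·p·q + 2]].
At the point, J = [[97.0000, -52.2500], [-67.0000, 3.2500]] (det J = -3185.5000).
Solving J·Δ = −F gives Δ = (-1.0442, 0.3964).
Then the next iterate is (p, q)₁ = (1.4558, -2.6036).
Re-evaluating at (1.4558, -2.6036): F = (30.960899, -21.298694), so ‖F‖₂ = 37.5794.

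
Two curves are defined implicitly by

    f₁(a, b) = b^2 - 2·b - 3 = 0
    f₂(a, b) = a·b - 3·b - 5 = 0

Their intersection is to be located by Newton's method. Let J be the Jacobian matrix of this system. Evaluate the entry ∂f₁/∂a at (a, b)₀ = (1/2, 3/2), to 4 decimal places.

0.0000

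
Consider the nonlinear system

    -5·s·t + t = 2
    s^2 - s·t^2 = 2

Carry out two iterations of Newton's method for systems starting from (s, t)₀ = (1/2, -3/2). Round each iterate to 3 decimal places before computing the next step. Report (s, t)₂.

(0.858, -0.489)

At (1/2, -3/2): F = (0.250, -2.875).
Jacobian J = [[-5·t, -5·s + 1], [2·s - t^2, -2·s·t]].
At the point, J = [[7.500, -1.500], [-1.250, 1.500]] (det J = 9.375).
Solving J·Δ = −F gives Δ = (0.420, 2.267).
Then the next iterate is (s, t)₁ = (0.920, 0.767).
Round to (0.920, 0.767) and repeat: F = (-4.76120, -1.69483), J = [[-3.835, -3.600], [1.25171, -1.41128]].
Δ = (-0.062, -1.256), so (s, t)₂ = (0.858, -0.489).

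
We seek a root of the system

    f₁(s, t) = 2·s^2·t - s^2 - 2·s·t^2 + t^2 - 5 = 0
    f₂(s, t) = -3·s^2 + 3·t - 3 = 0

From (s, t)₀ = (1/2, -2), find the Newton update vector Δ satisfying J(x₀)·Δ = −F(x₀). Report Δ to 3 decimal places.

At (1/2, -2): F = (-6.250, -9.750).
Jacobian J = [[4·s·t - 2·s - 2·t^2, 2·s^2 - 4·s·t + 2·t], [-6·s, 3]].
At the point, J = [[-13.000, 0.500], [-3.000, 3.000]] (det J = -37.500).
Solving J·Δ = −F gives Δ = (-0.370, 2.880).

(-0.370, 2.880)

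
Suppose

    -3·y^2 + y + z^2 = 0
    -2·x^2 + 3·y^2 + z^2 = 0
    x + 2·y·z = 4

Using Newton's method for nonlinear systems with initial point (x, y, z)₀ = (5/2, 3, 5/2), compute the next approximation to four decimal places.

(1.6692, 1.6626, 1.5029)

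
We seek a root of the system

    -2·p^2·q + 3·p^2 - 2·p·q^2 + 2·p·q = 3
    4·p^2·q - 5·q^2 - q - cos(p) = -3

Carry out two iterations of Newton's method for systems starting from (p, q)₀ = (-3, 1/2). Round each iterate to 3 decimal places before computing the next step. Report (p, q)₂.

(-0.985, 0.014)

At (-3, 1/2): F = (13.500, 20.23999).
Jacobian J = [[-4·p·q + 6·p - 2·q^2 + 2·q, -2·p^2 - 4·p·q + 2·p], [8·p·q + sin(p), 4·p^2 - 10·q - 1]].
At the point, J = [[-11.500, -18.000], [-12.14112, 30.000]] (det J = -563.54016).
Solving J·Δ = −F gives Δ = (1.365, -0.122).
Then the next iterate is (p, q)₁ = (-1.635, 0.378).
Round to (-1.635, 0.378) and repeat: F = (2.22989, 6.01366), J = [[-6.86765, -6.14433], [-5.94218, 5.91290]].
Δ = (0.650, -0.364), so (p, q)₂ = (-0.985, 0.014).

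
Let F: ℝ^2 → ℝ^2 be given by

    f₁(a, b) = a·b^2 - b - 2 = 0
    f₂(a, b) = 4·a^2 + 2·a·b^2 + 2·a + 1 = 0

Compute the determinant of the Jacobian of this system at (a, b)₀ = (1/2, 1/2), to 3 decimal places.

3.500

J = [[b^2, 2·a·b - 1], [8·a + 2·b^2 + 2, 4·a·b]].
At the point, J = [[0.250, -0.500], [6.500, 1.000]].
det J = 3.500.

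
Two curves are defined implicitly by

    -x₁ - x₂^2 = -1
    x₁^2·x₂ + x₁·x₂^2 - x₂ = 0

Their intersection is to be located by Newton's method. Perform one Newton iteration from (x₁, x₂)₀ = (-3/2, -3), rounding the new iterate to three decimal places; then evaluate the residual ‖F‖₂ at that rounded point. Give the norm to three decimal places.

At (-3/2, -3): F = (-6.500, -17.250).
Jacobian J = [[-1, -2·x₂], [2·x₁·x₂ + x₂^2, x₁^2 + 2·x₁·x₂ - 1]].
At the point, J = [[-1.000, 6.000], [18.000, 10.250]] (det J = -118.250).
Solving J·Δ = −F gives Δ = (0.312, 1.135).
Then the next iterate is (x₁, x₂)₁ = (-1.188, -1.865).
Re-evaluating at (-1.188, -1.865): F = (-1.29023, -4.89929), so ‖F‖₂ = 5.066.

5.066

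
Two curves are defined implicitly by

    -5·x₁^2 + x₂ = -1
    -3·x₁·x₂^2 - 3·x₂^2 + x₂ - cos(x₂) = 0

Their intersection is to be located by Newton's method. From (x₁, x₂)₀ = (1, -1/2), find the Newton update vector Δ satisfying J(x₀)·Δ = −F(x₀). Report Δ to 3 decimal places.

At (1, -1/2): F = (-4.500, -2.87758).
Jacobian J = [[-10·x₁, 1], [-3·x₂^2, -6·x₁·x₂ - 6·x₂ + sin(x₂) + 1]].
At the point, J = [[-10.000, 1.000], [-0.750, 6.52057]] (det J = -64.45574).
Solving J·Δ = −F gives Δ = (-0.411, 0.394).

(-0.411, 0.394)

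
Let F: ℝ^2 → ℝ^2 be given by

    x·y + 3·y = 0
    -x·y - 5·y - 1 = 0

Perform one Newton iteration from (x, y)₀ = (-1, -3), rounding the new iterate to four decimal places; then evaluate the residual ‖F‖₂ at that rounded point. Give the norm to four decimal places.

At (-1, -3): F = (-6.0000, 11.0000).
Jacobian J = [[y, x + 3], [-y, -x - 5]].
At the point, J = [[-3.0000, 2.0000], [3.0000, -4.0000]] (det J = 6.0000).
Solving J·Δ = −F gives Δ = (-0.3333, 2.5000).
Then the next iterate is (x, y)₁ = (-1.3333, -0.5000).
Re-evaluating at (-1.3333, -0.5000): F = (-0.833350, 0.833350), so ‖F‖₂ = 1.1785.

1.1785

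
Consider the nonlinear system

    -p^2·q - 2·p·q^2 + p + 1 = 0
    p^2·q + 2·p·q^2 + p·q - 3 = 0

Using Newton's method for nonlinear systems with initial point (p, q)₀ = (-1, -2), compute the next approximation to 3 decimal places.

At (-1, -2): F = (10.000, -11.000).
Jacobian J = [[-2·p·q - 2·q^2 + 1, -p^2 - 4·p·q], [2·p·q + 2·q^2 + q, p^2 + 4·p·q + p]].
At the point, J = [[-11.000, -9.000], [10.000, 8.000]] (det J = 2.000).
Solving J·Δ = −F gives Δ = (9.500, -10.500).
Then the next iterate is (p, q)₁ = (8.500, -12.500).

(8.500, -12.500)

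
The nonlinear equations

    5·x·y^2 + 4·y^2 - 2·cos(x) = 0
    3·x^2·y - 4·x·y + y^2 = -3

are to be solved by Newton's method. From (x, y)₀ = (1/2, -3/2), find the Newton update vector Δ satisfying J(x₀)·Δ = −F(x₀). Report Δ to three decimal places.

At (1/2, -3/2): F = (12.86983, 7.125).
Jacobian J = [[5·y^2 + 2·sin(x), 10·x·y + 8·y], [6·x·y - 4·y, 3·x^2 - 4·x + 2·y]].
At the point, J = [[12.20885, -19.500], [1.500, -4.250]] (det J = -22.63762).
Solving J·Δ = −F gives Δ = (3.721, 2.990).

(3.721, 2.990)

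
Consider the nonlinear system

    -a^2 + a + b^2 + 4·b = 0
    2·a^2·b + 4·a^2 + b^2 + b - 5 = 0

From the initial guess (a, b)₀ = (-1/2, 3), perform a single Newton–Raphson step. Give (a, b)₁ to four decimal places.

(-0.9946, 1.0739)

At (-1/2, 3): F = (20.2500, 9.5000).
Jacobian J = [[-2·a + 1, 2·b + 4], [4·a·b + 8·a, 2·a^2 + 2·b + 1]].
At the point, J = [[2.0000, 10.0000], [-10.0000, 7.5000]] (det J = 115.0000).
Solving J·Δ = −F gives Δ = (-0.4946, -1.9261).
Then the next iterate is (a, b)₁ = (-0.9946, 1.0739).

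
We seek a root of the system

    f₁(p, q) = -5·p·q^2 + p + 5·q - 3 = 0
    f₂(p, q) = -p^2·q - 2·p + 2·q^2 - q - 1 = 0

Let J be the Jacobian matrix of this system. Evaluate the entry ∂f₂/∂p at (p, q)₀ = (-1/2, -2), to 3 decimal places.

-4.000

∂f₂/∂p = -2·p·q - 2.
At (-1/2, -2) this is -4.000.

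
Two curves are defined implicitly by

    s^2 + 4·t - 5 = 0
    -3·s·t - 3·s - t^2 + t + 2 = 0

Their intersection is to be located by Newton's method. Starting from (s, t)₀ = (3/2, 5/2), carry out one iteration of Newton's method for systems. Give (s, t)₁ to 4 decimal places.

(0.9924, 1.0682)

At (3/2, 5/2): F = (7.2500, -17.5000).
Jacobian J = [[2·s, 4], [-3·t - 3, -3·s - 2·t + 1]].
At the point, J = [[3.0000, 4.0000], [-10.5000, -8.5000]] (det J = 16.5000).
Solving J·Δ = −F gives Δ = (-0.5076, -1.4318).
Then the next iterate is (s, t)₁ = (0.9924, 1.0682).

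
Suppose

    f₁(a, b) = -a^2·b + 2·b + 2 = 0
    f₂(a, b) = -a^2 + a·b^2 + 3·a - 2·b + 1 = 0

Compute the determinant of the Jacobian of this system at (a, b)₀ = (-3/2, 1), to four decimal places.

J = [[-2·a·b, -a^2 + 2], [-2·a + b^2 + 3, 2·a·b - 2]].
At the point, J = [[3.0000, -0.2500], [7.0000, -5.0000]].
det J = -13.2500.

-13.2500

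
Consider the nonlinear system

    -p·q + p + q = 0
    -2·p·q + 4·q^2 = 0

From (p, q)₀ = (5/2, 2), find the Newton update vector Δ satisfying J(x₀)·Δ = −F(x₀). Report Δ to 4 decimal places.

At (5/2, 2): F = (-0.5000, 6.0000).
Jacobian J = [[-q + 1, -p + 1], [-2·q, -2·p + 8·q]].
At the point, J = [[-1.0000, -1.5000], [-4.0000, 11.0000]] (det J = -17.0000).
Solving J·Δ = −F gives Δ = (0.2059, -0.4706).

(0.2059, -0.4706)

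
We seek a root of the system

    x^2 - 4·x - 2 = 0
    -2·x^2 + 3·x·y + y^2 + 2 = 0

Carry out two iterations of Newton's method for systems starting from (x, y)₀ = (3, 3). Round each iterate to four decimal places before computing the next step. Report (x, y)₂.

At (3, 3): F = (-5.0000, 20.0000).
Jacobian J = [[2·x - 4, 0], [-4·x + 3·y, 3·x + 2·y]].
At the point, J = [[2.0000, 0.0000], [-3.0000, 15.0000]] (det J = 30.0000).
Solving J·Δ = −F gives Δ = (2.5000, -0.8333).
Then the next iterate is (x, y)₁ = (5.5000, 2.1667).
Round to (5.5000, 2.1667) and repeat: F = (6.2500, -18.054861), J = [[7.0000, 0.0000], [-15.4999, 20.8334]].
Δ = (-0.8929, 0.2024), so (x, y)₂ = (4.6071, 2.3691).

(4.6071, 2.3691)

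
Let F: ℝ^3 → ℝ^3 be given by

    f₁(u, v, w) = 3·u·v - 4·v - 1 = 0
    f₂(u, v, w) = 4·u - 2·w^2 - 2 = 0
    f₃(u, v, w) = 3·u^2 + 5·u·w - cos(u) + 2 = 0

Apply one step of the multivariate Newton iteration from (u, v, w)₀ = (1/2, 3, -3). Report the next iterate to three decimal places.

At (1/2, 3, -3): F = (-8.500, -18.000, -5.62758).
Jacobian J = [[3·v, 3·u - 4, 0], [4, 0, -4·w], [6·u + 5·w + sin(u), 0, 5·u]].
At the point, J = [[9.000, -2.500, 0.000], [4.000, 0.000, 12.000], [-11.52057, 0.000, 2.500]] (det J = 370.61723).
Solving J·Δ = −F gives Δ = (-0.152, -3.947, 1.551).
Then the next iterate is (u, v, w)₁ = (0.348, -0.947, -1.449).

(0.348, -0.947, -1.449)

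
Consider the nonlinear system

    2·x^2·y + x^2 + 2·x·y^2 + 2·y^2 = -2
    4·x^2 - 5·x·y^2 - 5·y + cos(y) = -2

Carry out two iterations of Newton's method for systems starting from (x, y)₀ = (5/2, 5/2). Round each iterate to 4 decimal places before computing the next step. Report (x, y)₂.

At (5/2, 5/2): F = (83.2500, -64.426144).
Jacobian J = [[4·x·y + 2·x + 2·y^2, 2·x^2 + 4·x·y + 4·y], [8·x - 5·y^2, -10·x·y - sin(y) - 5]].
At the point, J = [[42.5000, 47.5000], [-11.2500, -68.098472]] (det J = -2359.810066).
Solving J·Δ = −F gives Δ = (-1.1056, -0.7634).
Then the next iterate is (x, y)₁ = (1.3944, 1.7366).
Round to (1.3944, 1.7366) and repeat: F = (25.139438, -20.096655), J = [[18.506419, 20.521163], [-3.923698, -30.201436]].
Δ = (-0.7250, -0.5712), so (x, y)₂ = (0.6694, 1.1654).

(0.6694, 1.1654)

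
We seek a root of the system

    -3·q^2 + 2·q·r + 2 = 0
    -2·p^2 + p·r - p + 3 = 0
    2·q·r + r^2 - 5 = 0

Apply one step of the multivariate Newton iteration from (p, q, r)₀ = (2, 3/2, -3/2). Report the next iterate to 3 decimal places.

(-0.206, -0.917, -8.083)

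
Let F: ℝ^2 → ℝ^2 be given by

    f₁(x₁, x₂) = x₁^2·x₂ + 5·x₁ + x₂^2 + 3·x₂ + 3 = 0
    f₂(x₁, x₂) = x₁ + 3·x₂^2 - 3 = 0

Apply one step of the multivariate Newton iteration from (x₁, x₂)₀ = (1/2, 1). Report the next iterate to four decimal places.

(-1.3171, 1.2195)

At (1/2, 1): F = (9.7500, 0.5000).
Jacobian J = [[2·x₁·x₂ + 5, x₁^2 + 2·x₂ + 3], [1, 6·x₂]].
At the point, J = [[6.0000, 5.2500], [1.0000, 6.0000]] (det J = 30.7500).
Solving J·Δ = −F gives Δ = (-1.8171, 0.2195).
Then the next iterate is (x₁, x₂)₁ = (-1.3171, 1.2195).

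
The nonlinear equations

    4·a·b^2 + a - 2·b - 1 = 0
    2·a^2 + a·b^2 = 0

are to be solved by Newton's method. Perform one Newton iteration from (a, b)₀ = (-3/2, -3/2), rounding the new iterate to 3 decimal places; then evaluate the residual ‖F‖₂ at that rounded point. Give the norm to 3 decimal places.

At (-3/2, -3/2): F = (-13.000, 1.125).
Jacobian J = [[4·b^2 + 1, 8·a·b - 2], [4·a + b^2, 2·a·b]].
At the point, J = [[10.000, 16.000], [-3.750, 4.500]] (det J = 105.000).
Solving J·Δ = −F gives Δ = (0.729, 0.357).
Then the next iterate is (a, b)₁ = (-0.771, -1.143).
Re-evaluating at (-0.771, -1.143): F = (-3.51409, 0.18161), so ‖F‖₂ = 3.519.

3.519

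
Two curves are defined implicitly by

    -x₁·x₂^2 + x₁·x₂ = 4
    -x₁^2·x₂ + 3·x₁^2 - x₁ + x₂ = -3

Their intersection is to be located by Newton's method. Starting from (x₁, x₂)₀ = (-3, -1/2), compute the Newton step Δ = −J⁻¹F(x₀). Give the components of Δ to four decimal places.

(1.8730, -0.5258)

At (-3, -1/2): F = (-1.7500, 37.0000).
Jacobian J = [[-x₂^2 + x₂, -2·x₁·x₂ + x₁], [-2·x₁·x₂ + 6·x₁ - 1, -x₁^2 + 1]].
At the point, J = [[-0.7500, -6.0000], [-22.0000, -8.0000]] (det J = -126.0000).
Solving J·Δ = −F gives Δ = (1.8730, -0.5258).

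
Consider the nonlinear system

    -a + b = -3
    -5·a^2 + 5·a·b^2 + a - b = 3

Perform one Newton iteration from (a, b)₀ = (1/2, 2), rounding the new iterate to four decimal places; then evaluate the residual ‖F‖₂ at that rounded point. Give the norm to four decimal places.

8.2631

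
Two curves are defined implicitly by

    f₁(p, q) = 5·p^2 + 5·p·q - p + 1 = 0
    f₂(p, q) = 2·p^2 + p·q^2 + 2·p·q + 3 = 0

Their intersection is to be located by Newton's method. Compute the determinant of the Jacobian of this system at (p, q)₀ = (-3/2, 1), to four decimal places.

43.5000

J = [[10·p + 5·q - 1, 5·p], [4·p + q^2 + 2·q, 2·p·q + 2·p]].
At the point, J = [[-11.0000, -7.5000], [-3.0000, -6.0000]].
det J = 43.5000.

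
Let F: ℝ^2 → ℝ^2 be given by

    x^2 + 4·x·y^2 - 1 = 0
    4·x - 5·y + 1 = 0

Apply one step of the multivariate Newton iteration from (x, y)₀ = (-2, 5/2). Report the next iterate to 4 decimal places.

(7.9091, 6.5273)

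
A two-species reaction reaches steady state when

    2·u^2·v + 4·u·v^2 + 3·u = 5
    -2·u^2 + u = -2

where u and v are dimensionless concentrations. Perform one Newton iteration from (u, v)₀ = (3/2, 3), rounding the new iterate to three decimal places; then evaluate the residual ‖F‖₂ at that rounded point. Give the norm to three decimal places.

18.165

At (3/2, 3): F = (67.000, -1.000).
Jacobian J = [[4·u·v + 4·v^2 + 3, 2·u^2 + 8·u·v], [-4·u + 1, 0]].
At the point, J = [[57.000, 40.500], [-5.000, 0.000]] (det J = 202.500).
Solving J·Δ = −F gives Δ = (-0.200, -1.373).
Then the next iterate is (u, v)₁ = (1.300, 1.627).
Re-evaluating at (1.300, 1.627): F = (18.16433, -0.080), so ‖F‖₂ = 18.165.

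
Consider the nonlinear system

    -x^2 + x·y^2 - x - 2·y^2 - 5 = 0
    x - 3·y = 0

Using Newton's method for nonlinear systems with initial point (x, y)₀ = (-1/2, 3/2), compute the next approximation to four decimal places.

(8.0000, 2.6667)

At (-1/2, 3/2): F = (-10.3750, -5.0000).
Jacobian J = [[-2·x + y^2 - 1, 2·x·y - 4·y], [1, -3]].
At the point, J = [[2.2500, -7.5000], [1.0000, -3.0000]] (det J = 0.7500).
Solving J·Δ = −F gives Δ = (8.5000, 1.1667).
Then the next iterate is (x, y)₁ = (8.0000, 2.6667).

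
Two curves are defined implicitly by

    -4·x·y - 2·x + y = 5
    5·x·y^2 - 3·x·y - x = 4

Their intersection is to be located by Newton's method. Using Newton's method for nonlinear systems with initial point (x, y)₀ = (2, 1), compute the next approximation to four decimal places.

(-1.0909, 1.3636)

At (2, 1): F = (-16.0000, -2.0000).
Jacobian J = [[-4·y - 2, -4·x + 1], [5·y^2 - 3·y - 1, 10·x·y - 3·x]].
At the point, J = [[-6.0000, -7.0000], [1.0000, 14.0000]] (det J = -77.0000).
Solving J·Δ = −F gives Δ = (-3.0909, 0.3636).
Then the next iterate is (x, y)₁ = (-1.0909, 1.3636).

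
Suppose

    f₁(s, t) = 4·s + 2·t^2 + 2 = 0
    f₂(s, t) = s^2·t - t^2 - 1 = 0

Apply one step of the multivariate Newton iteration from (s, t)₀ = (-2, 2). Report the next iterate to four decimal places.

(-1.6250, 1.5625)

At (-2, 2): F = (2.0000, 3.0000).
Jacobian J = [[4, 4·t], [2·s·t, s^2 - 2·t]].
At the point, J = [[4.0000, 8.0000], [-8.0000, 0.0000]] (det J = 64.0000).
Solving J·Δ = −F gives Δ = (0.3750, -0.4375).
Then the next iterate is (s, t)₁ = (-1.6250, 1.5625).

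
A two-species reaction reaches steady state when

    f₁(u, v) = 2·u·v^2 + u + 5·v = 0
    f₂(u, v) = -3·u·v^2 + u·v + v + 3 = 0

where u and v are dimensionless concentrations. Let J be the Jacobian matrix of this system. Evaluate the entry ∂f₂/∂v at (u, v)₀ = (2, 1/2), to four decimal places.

-3.0000

∂f₂/∂v = -6·u·v + u + 1.
At (2, 1/2) this is -3.0000.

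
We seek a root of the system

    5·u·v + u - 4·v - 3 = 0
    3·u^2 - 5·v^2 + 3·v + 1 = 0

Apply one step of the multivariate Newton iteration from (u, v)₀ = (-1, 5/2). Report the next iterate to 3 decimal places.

At (-1, 5/2): F = (-26.500, -19.750).
Jacobian J = [[5·v + 1, 5·u - 4], [6·u, -10·v + 3]].
At the point, J = [[13.500, -9.000], [-6.000, -22.000]] (det J = -351.000).
Solving J·Δ = −F gives Δ = (1.155, -1.213).
Then the next iterate is (u, v)₁ = (0.155, 1.287).

(0.155, 1.287)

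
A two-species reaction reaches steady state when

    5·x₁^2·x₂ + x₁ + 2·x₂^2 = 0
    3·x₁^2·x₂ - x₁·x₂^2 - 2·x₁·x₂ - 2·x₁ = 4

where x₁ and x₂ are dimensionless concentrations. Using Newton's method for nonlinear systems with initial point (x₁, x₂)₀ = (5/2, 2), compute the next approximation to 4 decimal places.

(2.3992, 0.2712)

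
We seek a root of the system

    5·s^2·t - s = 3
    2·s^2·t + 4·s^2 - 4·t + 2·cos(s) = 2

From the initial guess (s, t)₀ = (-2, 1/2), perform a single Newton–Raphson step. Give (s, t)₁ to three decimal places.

(-1.164, 0.510)

At (-2, 1/2): F = (9.000, 15.16771).
Jacobian J = [[10·s·t - 1, 5·s^2], [4·s·t + 8·s - 2·sin(s), 2·s^2 - 4]].
At the point, J = [[-11.000, 20.000], [-18.18141, 4.000]] (det J = 319.62810).
Solving J·Δ = −F gives Δ = (0.836, 0.010).
Then the next iterate is (s, t)₁ = (-1.164, 0.510).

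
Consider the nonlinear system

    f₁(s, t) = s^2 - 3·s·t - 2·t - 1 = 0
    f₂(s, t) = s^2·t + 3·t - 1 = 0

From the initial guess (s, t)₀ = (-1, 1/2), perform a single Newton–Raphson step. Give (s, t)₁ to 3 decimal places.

(-0.923, 0.269)

At (-1, 1/2): F = (0.500, 1.000).
Jacobian J = [[2·s - 3·t, -3·s - 2], [2·s·t, s^2 + 3]].
At the point, J = [[-3.500, 1.000], [-1.000, 4.000]] (det J = -13.000).
Solving J·Δ = −F gives Δ = (0.077, -0.231).
Then the next iterate is (s, t)₁ = (-0.923, 0.269).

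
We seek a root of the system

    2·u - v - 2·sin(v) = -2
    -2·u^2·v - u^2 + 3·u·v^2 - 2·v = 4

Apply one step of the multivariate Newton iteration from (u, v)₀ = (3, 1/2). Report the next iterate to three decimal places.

(0.564, 1.105)

At (3, 1/2): F = (6.54115, -20.750).
Jacobian J = [[2, -2·cos(v) - 1], [-4·u·v - 2·u + 3·v^2, -2·u^2 + 6·u·v - 2]].
At the point, J = [[2.000, -2.75517], [-11.250, -11.000]] (det J = -52.99561).
Solving J·Δ = −F gives Δ = (-2.436, 0.605).
Then the next iterate is (u, v)₁ = (0.564, 1.105).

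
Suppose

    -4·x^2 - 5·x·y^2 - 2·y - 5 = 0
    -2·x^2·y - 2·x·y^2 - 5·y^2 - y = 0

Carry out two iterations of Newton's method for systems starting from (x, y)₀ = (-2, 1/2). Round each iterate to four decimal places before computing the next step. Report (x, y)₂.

At (-2, 1/2): F = (-19.5000, -4.7500).
Jacobian J = [[-8·x - 5·y^2, -10·x·y - 2], [-4·x·y - 2·y^2, -2·x^2 - 4·x·y - 10·y - 1]].
At the point, J = [[14.7500, 8.0000], [3.5000, -10.0000]] (det J = -175.5000).
Solving J·Δ = −F gives Δ = (1.3276, -0.0103).
Then the next iterate is (x, y)₁ = (-0.6724, 0.4897).
Round to (-0.6724, 0.4897) and repeat: F = (-6.981659, -1.809047), J = [[4.180170, 1.292743], [0.837485, -5.484146]].
Δ = (1.6923, -0.0714), so (x, y)₂ = (1.0199, 0.4183).

(1.0199, 0.4183)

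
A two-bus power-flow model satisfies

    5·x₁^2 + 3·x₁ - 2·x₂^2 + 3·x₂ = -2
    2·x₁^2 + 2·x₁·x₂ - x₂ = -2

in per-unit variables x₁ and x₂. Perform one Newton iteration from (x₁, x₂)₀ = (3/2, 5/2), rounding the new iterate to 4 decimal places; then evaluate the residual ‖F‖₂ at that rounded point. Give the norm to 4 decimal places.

At (3/2, 5/2): F = (12.7500, 11.5000).
Jacobian J = [[10·x₁ + 3, -4·x₂ + 3], [4·x₁ + 2·x₂, 2·x₁ - 1]].
At the point, J = [[18.0000, -7.0000], [11.0000, 2.0000]] (det J = 113.0000).
Solving J·Δ = −F gives Δ = (-0.9381, -0.5907).
Then the next iterate is (x₁, x₂)₁ = (0.5619, 1.9093).
Re-evaluating at (0.5619, 1.9093): F = (3.701405, 2.867835), so ‖F‖₂ = 4.6824.

4.6824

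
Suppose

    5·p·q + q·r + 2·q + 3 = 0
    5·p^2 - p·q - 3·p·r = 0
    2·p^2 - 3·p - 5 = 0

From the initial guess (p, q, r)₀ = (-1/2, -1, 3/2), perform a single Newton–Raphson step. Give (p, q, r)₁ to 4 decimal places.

(-1.1000, -8.8000, -1.3000)

At (-1/2, -1, 3/2): F = (2.0000, 3.0000, -3.0000).
Jacobian J = [[5·q, 5·p + r + 2, q], [10·p - q - 3·r, -p, -3·p], [4·p - 3, 0, 0]].
At the point, J = [[-5.0000, 1.0000, -1.0000], [-8.5000, 0.5000, 1.5000], [-5.0000, 0.0000, 0.0000]] (det J = -10.0000).
Solving J·Δ = −F gives Δ = (-0.6000, -7.8000, -2.8000).
Then the next iterate is (p, q, r)₁ = (-1.1000, -8.8000, -1.3000).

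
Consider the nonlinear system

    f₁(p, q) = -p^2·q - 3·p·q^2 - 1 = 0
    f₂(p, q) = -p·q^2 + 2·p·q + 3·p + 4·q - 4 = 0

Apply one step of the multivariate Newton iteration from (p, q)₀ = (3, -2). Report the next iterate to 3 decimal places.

(0.696, -1.296)

At (3, -2): F = (-19.000, -27.000).
Jacobian J = [[-2·p·q - 3·q^2, -p^2 - 6·p·q], [-q^2 + 2·q + 3, -2·p·q + 2·p + 4]].
At the point, J = [[0.000, 27.000], [-5.000, 22.000]] (det J = 135.000).
Solving J·Δ = −F gives Δ = (-2.304, 0.704).
Then the next iterate is (p, q)₁ = (0.696, -1.296).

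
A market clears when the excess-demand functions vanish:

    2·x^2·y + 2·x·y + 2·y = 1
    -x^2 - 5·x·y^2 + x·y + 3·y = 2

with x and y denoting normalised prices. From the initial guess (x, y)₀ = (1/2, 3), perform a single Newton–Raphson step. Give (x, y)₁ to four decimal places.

(5.2500, -16.0000)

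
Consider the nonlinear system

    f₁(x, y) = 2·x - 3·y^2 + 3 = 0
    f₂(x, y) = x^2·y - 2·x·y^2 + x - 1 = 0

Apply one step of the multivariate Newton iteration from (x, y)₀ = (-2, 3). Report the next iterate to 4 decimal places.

(-1.9442, 1.4506)

At (-2, 3): F = (-28.0000, 45.0000).
Jacobian J = [[2, -6·y], [2·x·y - 2·y^2 + 1, x^2 - 4·x·y]].
At the point, J = [[2.0000, -18.0000], [-29.0000, 28.0000]] (det J = -466.0000).
Solving J·Δ = −F gives Δ = (0.0558, -1.5494).
Then the next iterate is (x, y)₁ = (-1.9442, 1.4506).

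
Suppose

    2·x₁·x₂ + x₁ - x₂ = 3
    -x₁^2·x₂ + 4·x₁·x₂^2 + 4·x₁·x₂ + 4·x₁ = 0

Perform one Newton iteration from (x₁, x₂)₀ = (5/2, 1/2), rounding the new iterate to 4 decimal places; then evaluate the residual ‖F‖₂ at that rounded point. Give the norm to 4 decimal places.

At (5/2, 1/2): F = (1.5000, 14.3750).
Jacobian J = [[2·x₂ + 1, 2·x₁ - 1], [-2·x₁·x₂ + 4·x₂^2 + 4·x₂ + 4, -x₁^2 + 8·x₁·x₂ + 4·x₁]].
At the point, J = [[2.0000, 4.0000], [4.5000, 13.7500]] (det J = 9.5000).
Solving J·Δ = −F gives Δ = (3.8816, -2.3158).
Then the next iterate is (x₁, x₂)₁ = (6.3816, -1.8158).
Re-evaluating at (6.3816, -1.8158): F = (-17.978019, 137.287538), so ‖F‖₂ = 138.4597.

138.4597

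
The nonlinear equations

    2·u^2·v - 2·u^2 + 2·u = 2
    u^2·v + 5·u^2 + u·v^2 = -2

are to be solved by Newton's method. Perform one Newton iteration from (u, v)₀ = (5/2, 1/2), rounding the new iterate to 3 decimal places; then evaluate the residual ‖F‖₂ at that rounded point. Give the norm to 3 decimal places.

At (5/2, 1/2): F = (-3.250, 37.000).
Jacobian J = [[4·u·v - 4·u + 2, 2·u^2], [2·u·v + 10·u + v^2, u^2 + 2·u·v]].
At the point, J = [[-3.000, 12.500], [27.750, 8.750]] (det J = -373.125).
Solving J·Δ = −F gives Δ = (-1.316, -0.056).
Then the next iterate is (u, v)₁ = (1.184, 0.444).
Re-evaluating at (1.184, 0.444): F = (-1.19086, 9.86511), so ‖F‖₂ = 9.937.

9.937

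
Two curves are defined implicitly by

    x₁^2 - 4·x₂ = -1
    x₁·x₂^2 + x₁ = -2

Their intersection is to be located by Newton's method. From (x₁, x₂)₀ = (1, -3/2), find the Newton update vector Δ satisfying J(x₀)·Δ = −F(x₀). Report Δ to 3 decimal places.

(0.429, 2.214)

At (1, -3/2): F = (8.000, 5.250).
Jacobian J = [[2·x₁, -4], [x₂^2 + 1, 2·x₁·x₂]].
At the point, J = [[2.000, -4.000], [3.250, -3.000]] (det J = 7.000).
Solving J·Δ = −F gives Δ = (0.429, 2.214).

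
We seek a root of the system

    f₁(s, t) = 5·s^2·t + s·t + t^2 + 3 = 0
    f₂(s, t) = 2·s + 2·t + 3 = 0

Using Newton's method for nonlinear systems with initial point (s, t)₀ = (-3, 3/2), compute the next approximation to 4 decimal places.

At (-3, 3/2): F = (68.2500, 0.0000).
Jacobian J = [[10·s·t + t, 5·s^2 + s + 2·t], [2, 2]].
At the point, J = [[-43.5000, 45.0000], [2.0000, 2.0000]] (det J = -177.0000).
Solving J·Δ = −F gives Δ = (0.7712, -0.7712).
Then the next iterate is (s, t)₁ = (-2.2288, 0.7288).

(-2.2288, 0.7288)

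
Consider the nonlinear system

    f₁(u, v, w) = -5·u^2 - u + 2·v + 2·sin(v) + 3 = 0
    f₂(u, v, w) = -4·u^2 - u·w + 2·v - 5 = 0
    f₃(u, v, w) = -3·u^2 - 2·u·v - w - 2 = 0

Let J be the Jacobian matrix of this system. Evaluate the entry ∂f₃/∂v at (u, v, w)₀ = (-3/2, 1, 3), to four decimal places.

∂f₃/∂v = -2·u.
At (-3/2, 1, 3) this is 3.0000.

3.0000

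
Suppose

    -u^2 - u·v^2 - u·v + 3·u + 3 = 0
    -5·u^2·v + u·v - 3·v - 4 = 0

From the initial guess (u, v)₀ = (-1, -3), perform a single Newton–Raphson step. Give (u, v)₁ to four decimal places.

(-0.5513, -2.0897)

At (-1, -3): F = (5.0000, 23.0000).
Jacobian J = [[-2·u - v^2 - v + 3, -2·u·v - u], [-10·u·v + v, -5·u^2 + u - 3]].
At the point, J = [[-1.0000, -5.0000], [-33.0000, -9.0000]] (det J = -156.0000).
Solving J·Δ = −F gives Δ = (0.4487, 0.9103).
Then the next iterate is (u, v)₁ = (-0.5513, -2.0897).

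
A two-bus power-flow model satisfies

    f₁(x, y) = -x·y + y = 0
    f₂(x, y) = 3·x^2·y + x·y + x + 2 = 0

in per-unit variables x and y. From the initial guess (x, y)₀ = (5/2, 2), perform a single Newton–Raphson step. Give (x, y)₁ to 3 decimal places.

(1.536, 1.286)

At (5/2, 2): F = (-3.000, 47.000).
Jacobian J = [[-y, -x + 1], [6·x·y + y + 1, 3·x^2 + x]].
At the point, J = [[-2.000, -1.500], [33.000, 21.250]] (det J = 7.000).
Solving J·Δ = −F gives Δ = (-0.964, -0.714).
Then the next iterate is (x, y)₁ = (1.536, 1.286).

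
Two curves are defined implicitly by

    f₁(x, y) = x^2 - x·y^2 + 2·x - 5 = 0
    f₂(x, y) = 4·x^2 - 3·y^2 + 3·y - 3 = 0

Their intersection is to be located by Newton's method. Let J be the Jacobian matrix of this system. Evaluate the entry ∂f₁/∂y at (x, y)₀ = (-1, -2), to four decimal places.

-4.0000

∂f₁/∂y = -2·x·y.
At (-1, -2) this is -4.0000.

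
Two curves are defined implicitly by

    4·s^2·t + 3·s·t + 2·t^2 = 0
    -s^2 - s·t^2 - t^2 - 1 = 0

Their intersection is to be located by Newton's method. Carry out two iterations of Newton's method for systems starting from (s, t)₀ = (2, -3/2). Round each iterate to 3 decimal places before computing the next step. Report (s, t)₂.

(0.053, -0.895)

At (2, -3/2): F = (-28.500, -11.750).
Jacobian J = [[8·s·t + 3·t, 4·s^2 + 3·s + 4·t], [-2·s - t^2, -2·s·t - 2·t]].
At the point, J = [[-28.500, 16.000], [-6.250, 9.000]] (det J = -156.500).
Solving J·Δ = −F gives Δ = (-0.438, 1.002).
Then the next iterate is (s, t)₁ = (1.562, -0.498).
Round to (1.562, -0.498) and repeat: F = (-6.69779, -4.07523), J = [[-7.71701, 12.45338], [-3.37200, 2.55175]].
Δ = (-1.509, -0.397), so (s, t)₂ = (0.053, -0.895).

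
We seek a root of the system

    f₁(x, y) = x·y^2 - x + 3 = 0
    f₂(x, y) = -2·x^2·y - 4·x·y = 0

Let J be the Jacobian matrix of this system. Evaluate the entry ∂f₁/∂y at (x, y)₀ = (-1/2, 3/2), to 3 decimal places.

∂f₁/∂y = 2·x·y.
At (-1/2, 3/2) this is -1.500.

-1.500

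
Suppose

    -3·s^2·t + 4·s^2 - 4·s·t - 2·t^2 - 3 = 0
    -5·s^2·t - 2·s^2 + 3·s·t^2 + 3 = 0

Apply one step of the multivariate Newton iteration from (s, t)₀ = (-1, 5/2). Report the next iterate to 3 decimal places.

(-0.812, 1.437)

At (-1, 5/2): F = (-9.000, -30.250).
Jacobian J = [[-6·s·t + 8·s - 4·t, -3·s^2 - 4·s - 4·t], [-10·s·t - 4·s + 3·t^2, -5·s^2 + 6·s·t]].
At the point, J = [[-3.000, -9.000], [47.750, -20.000]] (det J = 489.750).
Solving J·Δ = −F gives Δ = (0.188, -1.063).
Then the next iterate is (s, t)₁ = (-0.812, 1.437).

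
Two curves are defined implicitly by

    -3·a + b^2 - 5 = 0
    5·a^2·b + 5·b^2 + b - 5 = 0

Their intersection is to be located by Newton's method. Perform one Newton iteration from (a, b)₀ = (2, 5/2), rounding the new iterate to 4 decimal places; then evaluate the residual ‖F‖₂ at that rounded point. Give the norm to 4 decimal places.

31.0622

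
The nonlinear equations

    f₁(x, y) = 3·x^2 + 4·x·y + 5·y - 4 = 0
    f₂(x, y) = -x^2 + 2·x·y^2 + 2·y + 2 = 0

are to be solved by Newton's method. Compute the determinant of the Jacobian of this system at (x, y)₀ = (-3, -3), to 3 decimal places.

J = [[6·x + 4·y, 4·x + 5], [-2·x + 2·y^2, 4·x·y + 2]].
At the point, J = [[-30.000, -7.000], [24.000, 38.000]].
det J = -972.000.

-972.000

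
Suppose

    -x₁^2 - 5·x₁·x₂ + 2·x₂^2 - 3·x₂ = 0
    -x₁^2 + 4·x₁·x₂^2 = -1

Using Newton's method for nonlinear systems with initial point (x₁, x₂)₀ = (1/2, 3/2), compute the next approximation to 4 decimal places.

At (1/2, 3/2): F = (-4.0000, 5.2500).
Jacobian J = [[-2·x₁ - 5·x₂, -5·x₁ + 4·x₂ - 3], [-2·x₁ + 4·x₂^2, 8·x₁·x₂]].
At the point, J = [[-8.5000, 0.5000], [8.0000, 6.0000]] (det J = -55.0000).
Solving J·Δ = −F gives Δ = (-0.4841, -0.2295).
Then the next iterate is (x₁, x₂)₁ = (0.0159, 1.2705).

(0.0159, 1.2705)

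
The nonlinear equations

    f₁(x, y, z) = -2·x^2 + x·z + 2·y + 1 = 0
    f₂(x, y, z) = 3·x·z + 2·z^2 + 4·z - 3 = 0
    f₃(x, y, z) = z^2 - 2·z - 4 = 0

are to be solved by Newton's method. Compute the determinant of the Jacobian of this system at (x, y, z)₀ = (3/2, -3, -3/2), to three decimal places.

J = [[-4·x + z, 2, x], [3·z, 0, 3·x + 4·z + 4], [0, 0, 2·z - 2]].
At the point, J = [[-7.500, 2.000, 1.500], [-4.500, 0.000, 2.500], [0.000, 0.000, -5.000]].
det J = -45.000.

-45.000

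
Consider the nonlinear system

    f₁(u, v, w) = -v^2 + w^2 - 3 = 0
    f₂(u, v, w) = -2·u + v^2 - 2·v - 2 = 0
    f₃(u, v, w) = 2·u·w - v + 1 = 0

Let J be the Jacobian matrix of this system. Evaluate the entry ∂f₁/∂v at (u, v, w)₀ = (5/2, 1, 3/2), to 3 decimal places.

-2.000

∂f₁/∂v = -2·v.
At (5/2, 1, 3/2) this is -2.000.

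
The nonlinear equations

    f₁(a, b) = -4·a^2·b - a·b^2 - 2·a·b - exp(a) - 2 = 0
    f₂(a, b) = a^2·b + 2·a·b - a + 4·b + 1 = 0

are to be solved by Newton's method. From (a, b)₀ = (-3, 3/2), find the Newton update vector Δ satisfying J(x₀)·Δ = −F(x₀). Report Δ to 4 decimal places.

(-0.3299, -2.4013)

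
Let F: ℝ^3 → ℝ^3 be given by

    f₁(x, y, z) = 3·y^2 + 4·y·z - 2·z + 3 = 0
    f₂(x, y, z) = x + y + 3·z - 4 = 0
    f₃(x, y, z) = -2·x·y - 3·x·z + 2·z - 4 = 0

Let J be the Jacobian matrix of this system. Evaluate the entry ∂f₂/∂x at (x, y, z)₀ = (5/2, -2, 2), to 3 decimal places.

1.000

∂f₂/∂x = 1.
At (5/2, -2, 2) this is 1.000.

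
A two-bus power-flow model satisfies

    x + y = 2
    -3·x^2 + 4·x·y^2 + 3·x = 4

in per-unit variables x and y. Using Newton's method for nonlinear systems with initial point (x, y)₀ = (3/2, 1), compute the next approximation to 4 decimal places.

At (3/2, 1): F = (0.5000, -0.2500).
Jacobian J = [[1, 1], [-6·x + 4·y^2 + 3, 8·x·y]].
At the point, J = [[1.0000, 1.0000], [-2.0000, 12.0000]] (det J = 14.0000).
Solving J·Δ = −F gives Δ = (-0.4464, -0.0536).
Then the next iterate is (x, y)₁ = (1.0536, 0.9464).

(1.0536, 0.9464)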